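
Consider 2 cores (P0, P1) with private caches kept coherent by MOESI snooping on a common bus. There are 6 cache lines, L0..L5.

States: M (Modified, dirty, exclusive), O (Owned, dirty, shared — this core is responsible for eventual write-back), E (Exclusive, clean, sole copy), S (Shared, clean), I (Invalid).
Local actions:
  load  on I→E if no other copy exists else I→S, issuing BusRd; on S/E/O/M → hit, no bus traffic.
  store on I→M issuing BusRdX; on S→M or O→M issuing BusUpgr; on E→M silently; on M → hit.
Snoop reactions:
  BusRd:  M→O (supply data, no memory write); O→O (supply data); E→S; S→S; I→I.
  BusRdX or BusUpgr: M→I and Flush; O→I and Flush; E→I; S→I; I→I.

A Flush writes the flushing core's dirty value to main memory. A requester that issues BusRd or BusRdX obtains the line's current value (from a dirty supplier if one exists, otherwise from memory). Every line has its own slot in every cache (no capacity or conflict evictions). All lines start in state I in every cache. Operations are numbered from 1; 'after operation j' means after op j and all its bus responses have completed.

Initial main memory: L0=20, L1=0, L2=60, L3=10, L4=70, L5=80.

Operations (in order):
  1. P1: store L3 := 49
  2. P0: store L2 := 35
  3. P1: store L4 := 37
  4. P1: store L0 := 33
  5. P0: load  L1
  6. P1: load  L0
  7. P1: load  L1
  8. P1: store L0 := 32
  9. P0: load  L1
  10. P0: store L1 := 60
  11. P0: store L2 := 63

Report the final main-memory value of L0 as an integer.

  op1 P1: store L3 := 49 → I/M on L3; bus BusRdX; mem=10
  op2 P0: store L2 := 35 → M/I on L2; bus BusRdX; mem=60
  op3 P1: store L4 := 37 → I/M on L4; bus BusRdX; mem=70
  op4 P1: store L0 := 33 → I/M on L0; bus BusRdX; mem=20
  op5 P0: load  L1 → E/I on L1; bus BusRd; mem=0
  op6 P1: load  L0 → I/M on L0; bus (none); mem=20
  op7 P1: load  L1 → S/S on L1; bus BusRd; mem=0
  op8 P1: store L0 := 32 → I/M on L0; bus (none); mem=20
  op9 P0: load  L1 → S/S on L1; bus (none); mem=0
  op10 P0: store L1 := 60 → M/I on L1; bus BusUpgr; mem=0
  op11 P0: store L2 := 63 → M/I on L2; bus (none); mem=60

memory[L0] = 20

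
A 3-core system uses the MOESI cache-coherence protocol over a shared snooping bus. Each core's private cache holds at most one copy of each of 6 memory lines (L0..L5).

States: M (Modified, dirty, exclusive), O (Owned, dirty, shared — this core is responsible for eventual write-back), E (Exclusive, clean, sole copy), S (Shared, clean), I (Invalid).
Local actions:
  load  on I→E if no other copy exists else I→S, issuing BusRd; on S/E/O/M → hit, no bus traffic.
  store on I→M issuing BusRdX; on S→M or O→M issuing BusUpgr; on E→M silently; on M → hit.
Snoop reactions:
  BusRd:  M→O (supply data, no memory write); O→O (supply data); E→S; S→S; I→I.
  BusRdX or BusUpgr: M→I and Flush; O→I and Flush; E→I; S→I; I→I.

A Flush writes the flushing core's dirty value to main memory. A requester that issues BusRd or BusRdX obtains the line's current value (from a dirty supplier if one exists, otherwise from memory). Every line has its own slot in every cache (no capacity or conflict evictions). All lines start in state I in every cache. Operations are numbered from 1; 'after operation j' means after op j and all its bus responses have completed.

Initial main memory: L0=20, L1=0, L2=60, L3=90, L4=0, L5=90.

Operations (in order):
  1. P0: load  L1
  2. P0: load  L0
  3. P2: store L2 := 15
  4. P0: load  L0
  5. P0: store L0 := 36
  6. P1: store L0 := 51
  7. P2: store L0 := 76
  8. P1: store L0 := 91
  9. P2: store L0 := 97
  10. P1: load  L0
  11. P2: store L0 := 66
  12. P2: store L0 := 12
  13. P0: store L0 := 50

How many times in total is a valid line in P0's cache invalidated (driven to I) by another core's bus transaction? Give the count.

step 1: P0: load  L1  ⟶  EII  (L1)  txn=BusRd  M[L1]=0
step 2: P0: load  L0  ⟶  EII  (L0)  txn=BusRd  M[L0]=20
step 3: P2: store L2 := 15  ⟶  IIM  (L2)  txn=BusRdX  M[L2]=60
step 4: P0: load  L0  ⟶  EII  (L0)  txn=∅  M[L0]=20
step 5: P0: store L0 := 36  ⟶  MII  (L0)  txn=∅  M[L0]=20
step 6: P1: store L0 := 51  ⟶  IMI  (L0)  txn=BusRdX+Flush  M[L0]=36
step 7: P2: store L0 := 76  ⟶  IIM  (L0)  txn=BusRdX+Flush  M[L0]=51
step 8: P1: store L0 := 91  ⟶  IMI  (L0)  txn=BusRdX+Flush  M[L0]=76
step 9: P2: store L0 := 97  ⟶  IIM  (L0)  txn=BusRdX+Flush  M[L0]=91
step 10: P1: load  L0  ⟶  ISO  (L0)  txn=BusRd  M[L0]=91
step 11: P2: store L0 := 66  ⟶  IIM  (L0)  txn=BusUpgr  M[L0]=91
step 12: P2: store L0 := 12  ⟶  IIM  (L0)  txn=∅  M[L0]=91
step 13: P0: store L0 := 50  ⟶  MII  (L0)  txn=BusRdX+Flush  M[L0]=12

invalidations = 1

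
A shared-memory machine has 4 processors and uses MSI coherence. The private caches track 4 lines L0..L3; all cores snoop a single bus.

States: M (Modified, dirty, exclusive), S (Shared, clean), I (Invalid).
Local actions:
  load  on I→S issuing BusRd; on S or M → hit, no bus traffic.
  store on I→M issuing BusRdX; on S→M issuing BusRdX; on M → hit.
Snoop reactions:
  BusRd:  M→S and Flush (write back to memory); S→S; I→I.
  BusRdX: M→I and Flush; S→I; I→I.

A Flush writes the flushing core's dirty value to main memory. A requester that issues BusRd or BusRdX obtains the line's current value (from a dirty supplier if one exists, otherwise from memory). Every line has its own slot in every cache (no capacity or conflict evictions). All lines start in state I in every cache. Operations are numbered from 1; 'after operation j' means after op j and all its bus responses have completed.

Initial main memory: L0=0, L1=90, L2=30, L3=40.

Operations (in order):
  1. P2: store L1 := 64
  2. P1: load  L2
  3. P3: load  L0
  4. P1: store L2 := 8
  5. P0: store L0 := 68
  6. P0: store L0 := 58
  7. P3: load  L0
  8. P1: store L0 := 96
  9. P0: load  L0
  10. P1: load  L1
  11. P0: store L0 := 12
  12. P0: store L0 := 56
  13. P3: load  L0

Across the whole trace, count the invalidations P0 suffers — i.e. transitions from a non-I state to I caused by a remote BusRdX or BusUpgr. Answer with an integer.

invalidations = 1

1. P2: store L1 := 64  bus=[BusRdX]  L1: P0=I P1=I P2=M P3=I  mem[L1]=90
2. P1: load  L2  bus=[BusRd]  L2: P0=I P1=S P2=I P3=I  mem[L2]=30
3. P3: load  L0  bus=[BusRd]  L0: P0=I P1=I P2=I P3=S  mem[L0]=0
4. P1: store L2 := 8  bus=[BusRdX]  L2: P0=I P1=M P2=I P3=I  mem[L2]=30
5. P0: store L0 := 68  bus=[BusRdX]  L0: P0=M P1=I P2=I P3=I  mem[L0]=0
6. P0: store L0 := 58  bus=[-]  L0: P0=M P1=I P2=I P3=I  mem[L0]=0
7. P3: load  L0  bus=[BusRd,Flush]  L0: P0=S P1=I P2=I P3=S  mem[L0]=58
8. P1: store L0 := 96  bus=[BusRdX]  L0: P0=I P1=M P2=I P3=I  mem[L0]=58
9. P0: load  L0  bus=[BusRd,Flush]  L0: P0=S P1=S P2=I P3=I  mem[L0]=96
10. P1: load  L1  bus=[BusRd,Flush]  L1: P0=I P1=S P2=S P3=I  mem[L1]=64
11. P0: store L0 := 12  bus=[BusRdX]  L0: P0=M P1=I P2=I P3=I  mem[L0]=96
12. P0: store L0 := 56  bus=[-]  L0: P0=M P1=I P2=I P3=I  mem[L0]=96
13. P3: load  L0  bus=[BusRd,Flush]  L0: P0=S P1=I P2=I P3=S  mem[L0]=56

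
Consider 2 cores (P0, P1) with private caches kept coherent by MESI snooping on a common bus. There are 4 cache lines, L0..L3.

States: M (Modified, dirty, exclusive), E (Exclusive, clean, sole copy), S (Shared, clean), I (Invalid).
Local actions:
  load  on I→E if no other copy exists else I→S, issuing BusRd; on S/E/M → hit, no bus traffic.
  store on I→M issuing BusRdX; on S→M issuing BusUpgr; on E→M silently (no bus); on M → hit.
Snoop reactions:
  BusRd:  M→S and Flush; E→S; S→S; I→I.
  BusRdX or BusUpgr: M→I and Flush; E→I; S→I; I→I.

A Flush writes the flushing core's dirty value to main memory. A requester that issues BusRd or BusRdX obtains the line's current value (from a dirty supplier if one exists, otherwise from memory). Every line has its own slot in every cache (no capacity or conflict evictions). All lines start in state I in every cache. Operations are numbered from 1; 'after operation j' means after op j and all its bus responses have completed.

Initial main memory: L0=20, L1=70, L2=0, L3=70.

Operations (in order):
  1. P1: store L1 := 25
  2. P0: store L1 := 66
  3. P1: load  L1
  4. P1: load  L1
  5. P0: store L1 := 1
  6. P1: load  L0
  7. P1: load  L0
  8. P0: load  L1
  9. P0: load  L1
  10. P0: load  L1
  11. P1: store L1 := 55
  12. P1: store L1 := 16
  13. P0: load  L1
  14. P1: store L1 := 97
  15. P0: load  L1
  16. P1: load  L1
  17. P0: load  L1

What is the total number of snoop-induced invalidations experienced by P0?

invalidations = 2

1. P1: store L1 := 25  bus=[BusRdX]  L1: P0=I P1=M  mem[L1]=70
2. P0: store L1 := 66  bus=[BusRdX,Flush]  L1: P0=M P1=I  mem[L1]=25
3. P1: load  L1  bus=[BusRd,Flush]  L1: P0=S P1=S  mem[L1]=66
4. P1: load  L1  bus=[-]  L1: P0=S P1=S  mem[L1]=66
5. P0: store L1 := 1  bus=[BusUpgr]  L1: P0=M P1=I  mem[L1]=66
6. P1: load  L0  bus=[BusRd]  L0: P0=I P1=E  mem[L0]=20
7. P1: load  L0  bus=[-]  L0: P0=I P1=E  mem[L0]=20
8. P0: load  L1  bus=[-]  L1: P0=M P1=I  mem[L1]=66
9. P0: load  L1  bus=[-]  L1: P0=M P1=I  mem[L1]=66
10. P0: load  L1  bus=[-]  L1: P0=M P1=I  mem[L1]=66
11. P1: store L1 := 55  bus=[BusRdX,Flush]  L1: P0=I P1=M  mem[L1]=1
12. P1: store L1 := 16  bus=[-]  L1: P0=I P1=M  mem[L1]=1
13. P0: load  L1  bus=[BusRd,Flush]  L1: P0=S P1=S  mem[L1]=16
14. P1: store L1 := 97  bus=[BusUpgr]  L1: P0=I P1=M  mem[L1]=16
15. P0: load  L1  bus=[BusRd,Flush]  L1: P0=S P1=S  mem[L1]=97
16. P1: load  L1  bus=[-]  L1: P0=S P1=S  mem[L1]=97
17. P0: load  L1  bus=[-]  L1: P0=S P1=S  mem[L1]=97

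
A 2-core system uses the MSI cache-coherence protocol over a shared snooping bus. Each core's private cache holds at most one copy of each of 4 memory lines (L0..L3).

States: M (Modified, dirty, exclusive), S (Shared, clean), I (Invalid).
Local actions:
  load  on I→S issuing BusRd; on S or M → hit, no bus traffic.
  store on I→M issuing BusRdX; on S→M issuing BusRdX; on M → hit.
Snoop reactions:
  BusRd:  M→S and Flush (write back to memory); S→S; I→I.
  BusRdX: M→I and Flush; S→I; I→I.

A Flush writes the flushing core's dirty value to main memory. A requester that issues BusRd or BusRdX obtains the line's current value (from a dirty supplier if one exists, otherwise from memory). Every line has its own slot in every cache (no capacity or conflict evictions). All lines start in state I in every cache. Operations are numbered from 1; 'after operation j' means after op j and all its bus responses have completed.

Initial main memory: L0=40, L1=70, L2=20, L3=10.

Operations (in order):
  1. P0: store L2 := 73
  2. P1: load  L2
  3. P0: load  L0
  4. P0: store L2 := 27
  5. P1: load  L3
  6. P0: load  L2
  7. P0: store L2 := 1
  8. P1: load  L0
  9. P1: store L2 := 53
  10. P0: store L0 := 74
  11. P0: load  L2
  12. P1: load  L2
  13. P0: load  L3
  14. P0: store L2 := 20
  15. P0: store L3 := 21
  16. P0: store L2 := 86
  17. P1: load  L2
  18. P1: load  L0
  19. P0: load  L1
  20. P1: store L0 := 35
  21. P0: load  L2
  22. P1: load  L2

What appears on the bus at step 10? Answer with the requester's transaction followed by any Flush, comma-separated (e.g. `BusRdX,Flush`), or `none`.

[1] P0: store L2 := 73 | P0:M(73), P1:I | bus: BusRdX
[2] P1: load  L2 | P0:S(73), P1:S(73) | bus: BusRd,Flush
[3] P0: load  L0 | P0:S(40), P1:I | bus: BusRd
[4] P0: store L2 := 27 | P0:M(27), P1:I | bus: BusRdX
[5] P1: load  L3 | P0:I, P1:S(10) | bus: BusRd
[6] P0: load  L2 | P0:M(27), P1:I | bus: none
[7] P0: store L2 := 1 | P0:M(1), P1:I | bus: none
[8] P1: load  L0 | P0:S(40), P1:S(40) | bus: BusRd
[9] P1: store L2 := 53 | P0:I, P1:M(53) | bus: BusRdX,Flush
[10] P0: store L0 := 74 | P0:M(74), P1:I | bus: BusRdX
[11] P0: load  L2 | P0:S(53), P1:S(53) | bus: BusRd,Flush
[12] P1: load  L2 | P0:S(53), P1:S(53) | bus: none
[13] P0: load  L3 | P0:S(10), P1:S(10) | bus: BusRd
[14] P0: store L2 := 20 | P0:M(20), P1:I | bus: BusRdX
[15] P0: store L3 := 21 | P0:M(21), P1:I | bus: BusRdX
[16] P0: store L2 := 86 | P0:M(86), P1:I | bus: none
[17] P1: load  L2 | P0:S(86), P1:S(86) | bus: BusRd,Flush
[18] P1: load  L0 | P0:S(74), P1:S(74) | bus: BusRd,Flush
[19] P0: load  L1 | P0:S(70), P1:I | bus: BusRd
[20] P1: store L0 := 35 | P0:I, P1:M(35) | bus: BusRdX
[21] P0: load  L2 | P0:S(86), P1:S(86) | bus: none
[22] P1: load  L2 | P0:S(86), P1:S(86) | bus: none

bus = BusRdX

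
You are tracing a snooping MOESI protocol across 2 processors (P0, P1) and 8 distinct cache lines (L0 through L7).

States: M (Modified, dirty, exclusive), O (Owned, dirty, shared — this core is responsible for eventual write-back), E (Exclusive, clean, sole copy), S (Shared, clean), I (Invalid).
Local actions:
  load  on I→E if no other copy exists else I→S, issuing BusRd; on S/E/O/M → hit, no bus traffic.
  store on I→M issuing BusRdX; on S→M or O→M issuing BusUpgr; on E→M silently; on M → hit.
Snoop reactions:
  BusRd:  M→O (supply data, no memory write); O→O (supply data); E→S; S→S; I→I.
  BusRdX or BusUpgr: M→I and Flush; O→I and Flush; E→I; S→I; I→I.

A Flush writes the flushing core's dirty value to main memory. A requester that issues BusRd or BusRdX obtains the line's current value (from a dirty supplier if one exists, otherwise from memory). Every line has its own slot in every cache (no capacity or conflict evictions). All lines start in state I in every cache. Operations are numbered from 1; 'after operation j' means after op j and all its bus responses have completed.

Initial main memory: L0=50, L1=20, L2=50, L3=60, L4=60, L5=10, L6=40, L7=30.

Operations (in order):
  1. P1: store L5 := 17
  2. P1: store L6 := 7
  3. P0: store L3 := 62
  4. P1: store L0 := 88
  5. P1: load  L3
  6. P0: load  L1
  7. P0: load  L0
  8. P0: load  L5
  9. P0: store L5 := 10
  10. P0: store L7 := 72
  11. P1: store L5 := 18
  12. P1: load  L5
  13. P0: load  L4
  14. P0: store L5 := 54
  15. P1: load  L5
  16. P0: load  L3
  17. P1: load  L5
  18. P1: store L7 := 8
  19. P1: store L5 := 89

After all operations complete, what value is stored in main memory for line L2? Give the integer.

1. P1: store L5 := 17  bus=[BusRdX]  L5: P0=I P1=M  mem[L5]=10
2. P1: store L6 := 7  bus=[BusRdX]  L6: P0=I P1=M  mem[L6]=40
3. P0: store L3 := 62  bus=[BusRdX]  L3: P0=M P1=I  mem[L3]=60
4. P1: store L0 := 88  bus=[BusRdX]  L0: P0=I P1=M  mem[L0]=50
5. P1: load  L3  bus=[BusRd]  L3: P0=O P1=S  mem[L3]=60
6. P0: load  L1  bus=[BusRd]  L1: P0=E P1=I  mem[L1]=20
7. P0: load  L0  bus=[BusRd]  L0: P0=S P1=O  mem[L0]=50
8. P0: load  L5  bus=[BusRd]  L5: P0=S P1=O  mem[L5]=10
9. P0: store L5 := 10  bus=[BusUpgr,Flush]  L5: P0=M P1=I  mem[L5]=17
10. P0: store L7 := 72  bus=[BusRdX]  L7: P0=M P1=I  mem[L7]=30
11. P1: store L5 := 18  bus=[BusRdX,Flush]  L5: P0=I P1=M  mem[L5]=10
12. P1: load  L5  bus=[-]  L5: P0=I P1=M  mem[L5]=10
13. P0: load  L4  bus=[BusRd]  L4: P0=E P1=I  mem[L4]=60
14. P0: store L5 := 54  bus=[BusRdX,Flush]  L5: P0=M P1=I  mem[L5]=18
15. P1: load  L5  bus=[BusRd]  L5: P0=O P1=S  mem[L5]=18
16. P0: load  L3  bus=[-]  L3: P0=O P1=S  mem[L3]=60
17. P1: load  L5  bus=[-]  L5: P0=O P1=S  mem[L5]=18
18. P1: store L7 := 8  bus=[BusRdX,Flush]  L7: P0=I P1=M  mem[L7]=72
19. P1: store L5 := 89  bus=[BusUpgr,Flush]  L5: P0=I P1=M  mem[L5]=54

memory[L2] = 50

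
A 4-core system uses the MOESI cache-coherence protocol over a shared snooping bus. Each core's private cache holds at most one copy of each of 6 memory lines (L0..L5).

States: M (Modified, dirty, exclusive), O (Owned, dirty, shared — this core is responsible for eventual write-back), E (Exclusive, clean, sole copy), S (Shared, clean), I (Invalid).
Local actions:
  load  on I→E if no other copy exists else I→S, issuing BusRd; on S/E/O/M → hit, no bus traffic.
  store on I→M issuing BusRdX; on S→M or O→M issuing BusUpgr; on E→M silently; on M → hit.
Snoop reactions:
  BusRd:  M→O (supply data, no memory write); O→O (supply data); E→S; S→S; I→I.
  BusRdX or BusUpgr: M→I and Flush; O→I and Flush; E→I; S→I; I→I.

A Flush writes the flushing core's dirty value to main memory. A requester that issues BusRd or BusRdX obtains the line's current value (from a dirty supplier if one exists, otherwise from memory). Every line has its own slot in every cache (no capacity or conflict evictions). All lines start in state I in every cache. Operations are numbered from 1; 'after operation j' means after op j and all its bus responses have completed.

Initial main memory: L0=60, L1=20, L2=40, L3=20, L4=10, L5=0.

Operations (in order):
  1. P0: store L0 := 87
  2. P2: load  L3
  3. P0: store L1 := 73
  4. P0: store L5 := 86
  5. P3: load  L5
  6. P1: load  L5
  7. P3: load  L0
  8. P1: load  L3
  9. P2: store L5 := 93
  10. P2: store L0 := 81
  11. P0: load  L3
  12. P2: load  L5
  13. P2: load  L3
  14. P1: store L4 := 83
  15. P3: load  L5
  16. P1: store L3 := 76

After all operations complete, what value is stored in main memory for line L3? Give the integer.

memory[L3] = 20

  op1 P0: store L0 := 87 → M/I/I/I on L0; bus BusRdX; mem=60
  op2 P2: load  L3 → I/I/E/I on L3; bus BusRd; mem=20
  op3 P0: store L1 := 73 → M/I/I/I on L1; bus BusRdX; mem=20
  op4 P0: store L5 := 86 → M/I/I/I on L5; bus BusRdX; mem=0
  op5 P3: load  L5 → O/I/I/S on L5; bus BusRd; mem=0
  op6 P1: load  L5 → O/S/I/S on L5; bus BusRd; mem=0
  op7 P3: load  L0 → O/I/I/S on L0; bus BusRd; mem=60
  op8 P1: load  L3 → I/S/S/I on L3; bus BusRd; mem=20
  op9 P2: store L5 := 93 → I/I/M/I on L5; bus BusRdX Flush; mem=86
  op10 P2: store L0 := 81 → I/I/M/I on L0; bus BusRdX Flush; mem=87
  op11 P0: load  L3 → S/S/S/I on L3; bus BusRd; mem=20
  op12 P2: load  L5 → I/I/M/I on L5; bus (none); mem=86
  op13 P2: load  L3 → S/S/S/I on L3; bus (none); mem=20
  op14 P1: store L4 := 83 → I/M/I/I on L4; bus BusRdX; mem=10
  op15 P3: load  L5 → I/I/O/S on L5; bus BusRd; mem=86
  op16 P1: store L3 := 76 → I/M/I/I on L3; bus BusUpgr; mem=20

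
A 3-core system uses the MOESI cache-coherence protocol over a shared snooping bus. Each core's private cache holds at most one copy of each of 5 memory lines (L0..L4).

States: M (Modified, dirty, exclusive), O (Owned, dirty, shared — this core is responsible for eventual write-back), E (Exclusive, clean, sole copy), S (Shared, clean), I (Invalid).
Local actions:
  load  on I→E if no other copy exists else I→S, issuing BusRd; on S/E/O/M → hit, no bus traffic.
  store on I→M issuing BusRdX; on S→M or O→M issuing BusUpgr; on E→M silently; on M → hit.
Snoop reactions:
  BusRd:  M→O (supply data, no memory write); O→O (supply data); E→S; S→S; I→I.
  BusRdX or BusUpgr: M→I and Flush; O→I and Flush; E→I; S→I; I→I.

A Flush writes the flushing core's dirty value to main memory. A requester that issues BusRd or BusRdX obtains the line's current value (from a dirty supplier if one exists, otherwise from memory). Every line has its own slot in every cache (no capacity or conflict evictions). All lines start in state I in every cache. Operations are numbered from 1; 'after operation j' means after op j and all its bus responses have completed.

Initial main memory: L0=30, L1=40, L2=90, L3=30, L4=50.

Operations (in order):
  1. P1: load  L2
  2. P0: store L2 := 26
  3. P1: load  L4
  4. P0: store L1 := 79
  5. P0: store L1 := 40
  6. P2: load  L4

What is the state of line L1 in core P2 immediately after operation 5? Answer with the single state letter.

[1] P1: load  L2 | P0:I, P1:E(90), P2:I | bus: BusRd
[2] P0: store L2 := 26 | P0:M(26), P1:I, P2:I | bus: BusRdX
[3] P1: load  L4 | P0:I, P1:E(50), P2:I | bus: BusRd
[4] P0: store L1 := 79 | P0:M(79), P1:I, P2:I | bus: BusRdX
[5] P0: store L1 := 40 | P0:M(40), P1:I, P2:I | bus: none
[6] P2: load  L4 | P0:I, P1:S(50), P2:S(50) | bus: BusRd

state = I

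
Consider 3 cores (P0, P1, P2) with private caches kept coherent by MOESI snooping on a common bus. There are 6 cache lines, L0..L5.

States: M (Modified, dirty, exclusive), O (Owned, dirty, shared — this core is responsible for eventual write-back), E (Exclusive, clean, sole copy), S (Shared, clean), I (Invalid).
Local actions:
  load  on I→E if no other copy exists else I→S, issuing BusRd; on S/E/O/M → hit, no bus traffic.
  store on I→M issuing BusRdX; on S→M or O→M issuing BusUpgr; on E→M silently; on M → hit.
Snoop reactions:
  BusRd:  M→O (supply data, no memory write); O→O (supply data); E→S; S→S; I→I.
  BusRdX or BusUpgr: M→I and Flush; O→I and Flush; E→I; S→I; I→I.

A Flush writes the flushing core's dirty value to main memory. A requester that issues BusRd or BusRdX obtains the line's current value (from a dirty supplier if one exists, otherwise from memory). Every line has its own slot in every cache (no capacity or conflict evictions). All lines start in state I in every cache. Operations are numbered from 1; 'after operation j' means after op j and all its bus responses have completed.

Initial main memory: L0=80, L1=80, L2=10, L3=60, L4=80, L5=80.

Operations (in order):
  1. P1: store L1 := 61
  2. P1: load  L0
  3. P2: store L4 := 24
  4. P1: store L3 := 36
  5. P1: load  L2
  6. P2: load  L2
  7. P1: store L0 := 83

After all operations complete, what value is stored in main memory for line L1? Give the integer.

memory[L1] = 80

  op1 P1: store L1 := 61 → I/M/I on L1; bus BusRdX; mem=80
  op2 P1: load  L0 → I/E/I on L0; bus BusRd; mem=80
  op3 P2: store L4 := 24 → I/I/M on L4; bus BusRdX; mem=80
  op4 P1: store L3 := 36 → I/M/I on L3; bus BusRdX; mem=60
  op5 P1: load  L2 → I/E/I on L2; bus BusRd; mem=10
  op6 P2: load  L2 → I/S/S on L2; bus BusRd; mem=10
  op7 P1: store L0 := 83 → I/M/I on L0; bus (none); mem=80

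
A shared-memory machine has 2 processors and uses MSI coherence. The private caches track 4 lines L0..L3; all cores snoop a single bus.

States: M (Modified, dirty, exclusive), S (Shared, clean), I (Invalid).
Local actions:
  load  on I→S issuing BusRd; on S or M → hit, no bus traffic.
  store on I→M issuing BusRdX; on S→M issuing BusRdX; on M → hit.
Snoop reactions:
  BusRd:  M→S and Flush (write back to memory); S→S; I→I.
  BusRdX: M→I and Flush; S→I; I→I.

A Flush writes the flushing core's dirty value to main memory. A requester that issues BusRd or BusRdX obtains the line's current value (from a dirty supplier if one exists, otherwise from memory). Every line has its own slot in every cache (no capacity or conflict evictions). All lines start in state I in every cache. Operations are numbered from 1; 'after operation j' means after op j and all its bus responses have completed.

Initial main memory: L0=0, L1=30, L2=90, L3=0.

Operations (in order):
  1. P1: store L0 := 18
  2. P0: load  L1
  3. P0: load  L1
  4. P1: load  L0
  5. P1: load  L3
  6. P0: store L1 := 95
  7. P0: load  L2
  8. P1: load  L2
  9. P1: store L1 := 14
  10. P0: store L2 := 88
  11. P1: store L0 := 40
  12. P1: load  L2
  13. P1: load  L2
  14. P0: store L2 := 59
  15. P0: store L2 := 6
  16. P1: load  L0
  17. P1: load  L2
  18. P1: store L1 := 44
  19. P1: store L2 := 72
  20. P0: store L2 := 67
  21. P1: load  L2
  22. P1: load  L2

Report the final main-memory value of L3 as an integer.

memory[L3] = 0

  op1 P1: store L0 := 18 → I/M on L0; bus BusRdX; mem=0
  op2 P0: load  L1 → S/I on L1; bus BusRd; mem=30
  op3 P0: load  L1 → S/I on L1; bus (none); mem=30
  op4 P1: load  L0 → I/M on L0; bus (none); mem=0
  op5 P1: load  L3 → I/S on L3; bus BusRd; mem=0
  op6 P0: store L1 := 95 → M/I on L1; bus BusRdX; mem=30
  op7 P0: load  L2 → S/I on L2; bus BusRd; mem=90
  op8 P1: load  L2 → S/S on L2; bus BusRd; mem=90
  op9 P1: store L1 := 14 → I/M on L1; bus BusRdX Flush; mem=95
  op10 P0: store L2 := 88 → M/I on L2; bus BusRdX; mem=90
  op11 P1: store L0 := 40 → I/M on L0; bus (none); mem=0
  op12 P1: load  L2 → S/S on L2; bus BusRd Flush; mem=88
  op13 P1: load  L2 → S/S on L2; bus (none); mem=88
  op14 P0: store L2 := 59 → M/I on L2; bus BusRdX; mem=88
  op15 P0: store L2 := 6 → M/I on L2; bus (none); mem=88
  op16 P1: load  L0 → I/M on L0; bus (none); mem=0
  op17 P1: load  L2 → S/S on L2; bus BusRd Flush; mem=6
  op18 P1: store L1 := 44 → I/M on L1; bus (none); mem=95
  op19 P1: store L2 := 72 → I/M on L2; bus BusRdX; mem=6
  op20 P0: store L2 := 67 → M/I on L2; bus BusRdX Flush; mem=72
  op21 P1: load  L2 → S/S on L2; bus BusRd Flush; mem=67
  op22 P1: load  L2 → S/S on L2; bus (none); mem=67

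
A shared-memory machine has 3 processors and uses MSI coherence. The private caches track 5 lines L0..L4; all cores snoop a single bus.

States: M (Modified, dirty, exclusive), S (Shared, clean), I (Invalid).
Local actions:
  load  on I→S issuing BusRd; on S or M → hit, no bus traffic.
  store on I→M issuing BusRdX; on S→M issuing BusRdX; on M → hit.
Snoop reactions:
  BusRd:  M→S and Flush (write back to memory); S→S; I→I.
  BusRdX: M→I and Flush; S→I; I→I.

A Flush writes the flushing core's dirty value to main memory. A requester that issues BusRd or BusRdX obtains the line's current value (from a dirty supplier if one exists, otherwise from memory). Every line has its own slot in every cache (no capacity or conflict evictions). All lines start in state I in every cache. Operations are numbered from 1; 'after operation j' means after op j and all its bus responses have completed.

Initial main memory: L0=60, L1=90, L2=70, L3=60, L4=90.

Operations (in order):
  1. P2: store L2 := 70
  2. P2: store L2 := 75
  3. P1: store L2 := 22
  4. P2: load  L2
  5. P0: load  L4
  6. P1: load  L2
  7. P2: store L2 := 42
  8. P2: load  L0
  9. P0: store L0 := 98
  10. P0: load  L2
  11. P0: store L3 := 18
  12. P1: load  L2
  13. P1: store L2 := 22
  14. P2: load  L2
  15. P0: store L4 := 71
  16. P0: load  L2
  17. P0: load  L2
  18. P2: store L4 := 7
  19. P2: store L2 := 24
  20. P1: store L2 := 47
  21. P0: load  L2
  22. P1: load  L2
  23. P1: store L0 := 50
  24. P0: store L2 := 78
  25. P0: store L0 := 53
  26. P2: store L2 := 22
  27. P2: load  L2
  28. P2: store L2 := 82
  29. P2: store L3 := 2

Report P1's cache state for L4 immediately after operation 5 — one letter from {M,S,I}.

step 1: P2: store L2 := 70  ⟶  IIM  (L2)  txn=BusRdX  M[L2]=70
step 2: P2: store L2 := 75  ⟶  IIM  (L2)  txn=∅  M[L2]=70
step 3: P1: store L2 := 22  ⟶  IMI  (L2)  txn=BusRdX+Flush  M[L2]=75
step 4: P2: load  L2  ⟶  ISS  (L2)  txn=BusRd+Flush  M[L2]=22
step 5: P0: load  L4  ⟶  SII  (L4)  txn=BusRd  M[L4]=90
step 6: P1: load  L2  ⟶  ISS  (L2)  txn=∅  M[L2]=22
step 7: P2: store L2 := 42  ⟶  IIM  (L2)  txn=BusRdX  M[L2]=22
step 8: P2: load  L0  ⟶  IIS  (L0)  txn=BusRd  M[L0]=60
step 9: P0: store L0 := 98  ⟶  MII  (L0)  txn=BusRdX  M[L0]=60
step 10: P0: load  L2  ⟶  SIS  (L2)  txn=BusRd+Flush  M[L2]=42
step 11: P0: store L3 := 18  ⟶  MII  (L3)  txn=BusRdX  M[L3]=60
step 12: P1: load  L2  ⟶  SSS  (L2)  txn=BusRd  M[L2]=42
step 13: P1: store L2 := 22  ⟶  IMI  (L2)  txn=BusRdX  M[L2]=42
step 14: P2: load  L2  ⟶  ISS  (L2)  txn=BusRd+Flush  M[L2]=22
step 15: P0: store L4 := 71  ⟶  MII  (L4)  txn=BusRdX  M[L4]=90
step 16: P0: load  L2  ⟶  SSS  (L2)  txn=BusRd  M[L2]=22
step 17: P0: load  L2  ⟶  SSS  (L2)  txn=∅  M[L2]=22
step 18: P2: store L4 := 7  ⟶  IIM  (L4)  txn=BusRdX+Flush  M[L4]=71
step 19: P2: store L2 := 24  ⟶  IIM  (L2)  txn=BusRdX  M[L2]=22
step 20: P1: store L2 := 47  ⟶  IMI  (L2)  txn=BusRdX+Flush  M[L2]=24
step 21: P0: load  L2  ⟶  SSI  (L2)  txn=BusRd+Flush  M[L2]=47
step 22: P1: load  L2  ⟶  SSI  (L2)  txn=∅  M[L2]=47
step 23: P1: store L0 := 50  ⟶  IMI  (L0)  txn=BusRdX+Flush  M[L0]=98
step 24: P0: store L2 := 78  ⟶  MII  (L2)  txn=BusRdX  M[L2]=47
step 25: P0: store L0 := 53  ⟶  MII  (L0)  txn=BusRdX+Flush  M[L0]=50
step 26: P2: store L2 := 22  ⟶  IIM  (L2)  txn=BusRdX+Flush  M[L2]=78
step 27: P2: load  L2  ⟶  IIM  (L2)  txn=∅  M[L2]=78
step 28: P2: store L2 := 82  ⟶  IIM  (L2)  txn=∅  M[L2]=78
step 29: P2: store L3 := 2  ⟶  IIM  (L3)  txn=BusRdX+Flush  M[L3]=18

state = I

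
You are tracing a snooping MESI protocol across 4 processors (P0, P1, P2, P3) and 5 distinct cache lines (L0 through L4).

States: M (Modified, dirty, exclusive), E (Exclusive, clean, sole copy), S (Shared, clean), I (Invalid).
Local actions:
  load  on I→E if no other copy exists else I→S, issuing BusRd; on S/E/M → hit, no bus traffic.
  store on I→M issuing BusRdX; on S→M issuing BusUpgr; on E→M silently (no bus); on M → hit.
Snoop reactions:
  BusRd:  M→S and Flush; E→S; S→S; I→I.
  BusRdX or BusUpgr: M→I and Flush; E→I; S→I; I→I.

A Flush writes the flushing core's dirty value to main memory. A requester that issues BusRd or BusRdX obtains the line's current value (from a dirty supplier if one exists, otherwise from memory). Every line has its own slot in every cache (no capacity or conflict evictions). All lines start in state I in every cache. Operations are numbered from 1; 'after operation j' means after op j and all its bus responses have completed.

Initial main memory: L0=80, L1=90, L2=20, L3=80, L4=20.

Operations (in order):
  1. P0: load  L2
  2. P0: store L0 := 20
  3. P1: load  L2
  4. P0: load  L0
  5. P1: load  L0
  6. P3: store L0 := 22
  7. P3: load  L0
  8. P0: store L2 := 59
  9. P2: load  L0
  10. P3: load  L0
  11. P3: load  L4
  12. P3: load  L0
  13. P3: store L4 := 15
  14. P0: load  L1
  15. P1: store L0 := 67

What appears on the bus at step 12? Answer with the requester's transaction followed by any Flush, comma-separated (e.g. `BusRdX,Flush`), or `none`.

  op1 P0: load  L2 → E/I/I/I on L2; bus BusRd; mem=20
  op2 P0: store L0 := 20 → M/I/I/I on L0; bus BusRdX; mem=80
  op3 P1: load  L2 → S/S/I/I on L2; bus BusRd; mem=20
  op4 P0: load  L0 → M/I/I/I on L0; bus (none); mem=80
  op5 P1: load  L0 → S/S/I/I on L0; bus BusRd Flush; mem=20
  op6 P3: store L0 := 22 → I/I/I/M on L0; bus BusRdX; mem=20
  op7 P3: load  L0 → I/I/I/M on L0; bus (none); mem=20
  op8 P0: store L2 := 59 → M/I/I/I on L2; bus BusUpgr; mem=20
  op9 P2: load  L0 → I/I/S/S on L0; bus BusRd Flush; mem=22
  op10 P3: load  L0 → I/I/S/S on L0; bus (none); mem=22
  op11 P3: load  L4 → I/I/I/E on L4; bus BusRd; mem=20
  op12 P3: load  L0 → I/I/S/S on L0; bus (none); mem=22
  op13 P3: store L4 := 15 → I/I/I/M on L4; bus (none); mem=20
  op14 P0: load  L1 → E/I/I/I on L1; bus BusRd; mem=90
  op15 P1: store L0 := 67 → I/M/I/I on L0; bus BusRdX; mem=22

bus = none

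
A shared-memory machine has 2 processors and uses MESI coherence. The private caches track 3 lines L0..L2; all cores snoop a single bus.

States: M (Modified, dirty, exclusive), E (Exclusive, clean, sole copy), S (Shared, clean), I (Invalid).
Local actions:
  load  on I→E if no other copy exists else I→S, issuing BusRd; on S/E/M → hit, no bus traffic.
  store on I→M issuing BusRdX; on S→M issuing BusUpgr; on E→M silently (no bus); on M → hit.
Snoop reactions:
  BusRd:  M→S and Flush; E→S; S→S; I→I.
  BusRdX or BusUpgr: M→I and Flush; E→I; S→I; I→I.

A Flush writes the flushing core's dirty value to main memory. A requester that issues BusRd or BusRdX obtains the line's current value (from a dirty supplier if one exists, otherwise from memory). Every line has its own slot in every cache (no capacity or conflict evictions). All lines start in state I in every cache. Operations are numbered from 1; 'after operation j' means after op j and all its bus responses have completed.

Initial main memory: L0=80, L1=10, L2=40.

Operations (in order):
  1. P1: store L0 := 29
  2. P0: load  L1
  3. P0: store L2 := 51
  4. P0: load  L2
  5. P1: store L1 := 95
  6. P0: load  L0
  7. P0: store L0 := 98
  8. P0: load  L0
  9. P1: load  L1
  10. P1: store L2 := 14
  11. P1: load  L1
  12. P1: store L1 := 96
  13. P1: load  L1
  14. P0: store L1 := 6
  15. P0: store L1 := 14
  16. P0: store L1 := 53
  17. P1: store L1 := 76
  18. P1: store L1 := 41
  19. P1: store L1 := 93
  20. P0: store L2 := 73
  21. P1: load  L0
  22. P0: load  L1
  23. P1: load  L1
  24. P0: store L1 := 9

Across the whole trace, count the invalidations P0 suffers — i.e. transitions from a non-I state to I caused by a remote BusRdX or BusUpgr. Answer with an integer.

  op1 P1: store L0 := 29 → I/M on L0; bus BusRdX; mem=80
  op2 P0: load  L1 → E/I on L1; bus BusRd; mem=10
  op3 P0: store L2 := 51 → M/I on L2; bus BusRdX; mem=40
  op4 P0: load  L2 → M/I on L2; bus (none); mem=40
  op5 P1: store L1 := 95 → I/M on L1; bus BusRdX; mem=10
  op6 P0: load  L0 → S/S on L0; bus BusRd Flush; mem=29
  op7 P0: store L0 := 98 → M/I on L0; bus BusUpgr; mem=29
  op8 P0: load  L0 → M/I on L0; bus (none); mem=29
  op9 P1: load  L1 → I/M on L1; bus (none); mem=10
  op10 P1: store L2 := 14 → I/M on L2; bus BusRdX Flush; mem=51
  op11 P1: load  L1 → I/M on L1; bus (none); mem=10
  op12 P1: store L1 := 96 → I/M on L1; bus (none); mem=10
  op13 P1: load  L1 → I/M on L1; bus (none); mem=10
  op14 P0: store L1 := 6 → M/I on L1; bus BusRdX Flush; mem=96
  op15 P0: store L1 := 14 → M/I on L1; bus (none); mem=96
  op16 P0: store L1 := 53 → M/I on L1; bus (none); mem=96
  op17 P1: store L1 := 76 → I/M on L1; bus BusRdX Flush; mem=53
  op18 P1: store L1 := 41 → I/M on L1; bus (none); mem=53
  op19 P1: store L1 := 93 → I/M on L1; bus (none); mem=53
  op20 P0: store L2 := 73 → M/I on L2; bus BusRdX Flush; mem=14
  op21 P1: load  L0 → S/S on L0; bus BusRd Flush; mem=98
  op22 P0: load  L1 → S/S on L1; bus BusRd Flush; mem=93
  op23 P1: load  L1 → S/S on L1; bus (none); mem=93
  op24 P0: store L1 := 9 → M/I on L1; bus BusUpgr; mem=93

invalidations = 3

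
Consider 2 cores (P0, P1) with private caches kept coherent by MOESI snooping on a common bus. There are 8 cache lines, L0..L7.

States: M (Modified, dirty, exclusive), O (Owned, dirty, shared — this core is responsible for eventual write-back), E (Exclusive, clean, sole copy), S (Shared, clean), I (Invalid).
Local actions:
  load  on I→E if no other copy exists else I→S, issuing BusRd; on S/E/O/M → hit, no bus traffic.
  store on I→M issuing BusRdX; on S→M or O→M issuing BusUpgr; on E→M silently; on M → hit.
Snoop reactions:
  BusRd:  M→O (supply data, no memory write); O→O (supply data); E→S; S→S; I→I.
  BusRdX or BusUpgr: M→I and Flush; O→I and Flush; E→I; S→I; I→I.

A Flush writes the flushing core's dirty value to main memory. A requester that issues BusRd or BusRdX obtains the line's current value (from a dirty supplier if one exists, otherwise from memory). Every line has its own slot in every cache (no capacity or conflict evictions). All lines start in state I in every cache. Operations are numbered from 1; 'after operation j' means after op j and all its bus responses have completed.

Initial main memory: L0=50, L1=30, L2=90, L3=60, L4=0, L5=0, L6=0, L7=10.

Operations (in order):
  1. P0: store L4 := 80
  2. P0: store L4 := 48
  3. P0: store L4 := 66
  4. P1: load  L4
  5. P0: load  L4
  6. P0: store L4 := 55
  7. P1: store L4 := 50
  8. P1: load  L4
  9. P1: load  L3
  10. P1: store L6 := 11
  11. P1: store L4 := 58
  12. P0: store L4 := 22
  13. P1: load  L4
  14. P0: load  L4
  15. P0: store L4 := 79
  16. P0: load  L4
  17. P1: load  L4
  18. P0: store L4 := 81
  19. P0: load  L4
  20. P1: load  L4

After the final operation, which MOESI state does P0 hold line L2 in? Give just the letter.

1. P0: store L4 := 80  bus=[BusRdX]  L4: P0=M P1=I  mem[L4]=0
2. P0: store L4 := 48  bus=[-]  L4: P0=M P1=I  mem[L4]=0
3. P0: store L4 := 66  bus=[-]  L4: P0=M P1=I  mem[L4]=0
4. P1: load  L4  bus=[BusRd]  L4: P0=O P1=S  mem[L4]=0
5. P0: load  L4  bus=[-]  L4: P0=O P1=S  mem[L4]=0
6. P0: store L4 := 55  bus=[BusUpgr]  L4: P0=M P1=I  mem[L4]=0
7. P1: store L4 := 50  bus=[BusRdX,Flush]  L4: P0=I P1=M  mem[L4]=55
8. P1: load  L4  bus=[-]  L4: P0=I P1=M  mem[L4]=55
9. P1: load  L3  bus=[BusRd]  L3: P0=I P1=E  mem[L3]=60
10. P1: store L6 := 11  bus=[BusRdX]  L6: P0=I P1=M  mem[L6]=0
11. P1: store L4 := 58  bus=[-]  L4: P0=I P1=M  mem[L4]=55
12. P0: store L4 := 22  bus=[BusRdX,Flush]  L4: P0=M P1=I  mem[L4]=58
13. P1: load  L4  bus=[BusRd]  L4: P0=O P1=S  mem[L4]=58
14. P0: load  L4  bus=[-]  L4: P0=O P1=S  mem[L4]=58
15. P0: store L4 := 79  bus=[BusUpgr]  L4: P0=M P1=I  mem[L4]=58
16. P0: load  L4  bus=[-]  L4: P0=M P1=I  mem[L4]=58
17. P1: load  L4  bus=[BusRd]  L4: P0=O P1=S  mem[L4]=58
18. P0: store L4 := 81  bus=[BusUpgr]  L4: P0=M P1=I  mem[L4]=58
19. P0: load  L4  bus=[-]  L4: P0=M P1=I  mem[L4]=58
20. P1: load  L4  bus=[BusRd]  L4: P0=O P1=S  mem[L4]=58

state = I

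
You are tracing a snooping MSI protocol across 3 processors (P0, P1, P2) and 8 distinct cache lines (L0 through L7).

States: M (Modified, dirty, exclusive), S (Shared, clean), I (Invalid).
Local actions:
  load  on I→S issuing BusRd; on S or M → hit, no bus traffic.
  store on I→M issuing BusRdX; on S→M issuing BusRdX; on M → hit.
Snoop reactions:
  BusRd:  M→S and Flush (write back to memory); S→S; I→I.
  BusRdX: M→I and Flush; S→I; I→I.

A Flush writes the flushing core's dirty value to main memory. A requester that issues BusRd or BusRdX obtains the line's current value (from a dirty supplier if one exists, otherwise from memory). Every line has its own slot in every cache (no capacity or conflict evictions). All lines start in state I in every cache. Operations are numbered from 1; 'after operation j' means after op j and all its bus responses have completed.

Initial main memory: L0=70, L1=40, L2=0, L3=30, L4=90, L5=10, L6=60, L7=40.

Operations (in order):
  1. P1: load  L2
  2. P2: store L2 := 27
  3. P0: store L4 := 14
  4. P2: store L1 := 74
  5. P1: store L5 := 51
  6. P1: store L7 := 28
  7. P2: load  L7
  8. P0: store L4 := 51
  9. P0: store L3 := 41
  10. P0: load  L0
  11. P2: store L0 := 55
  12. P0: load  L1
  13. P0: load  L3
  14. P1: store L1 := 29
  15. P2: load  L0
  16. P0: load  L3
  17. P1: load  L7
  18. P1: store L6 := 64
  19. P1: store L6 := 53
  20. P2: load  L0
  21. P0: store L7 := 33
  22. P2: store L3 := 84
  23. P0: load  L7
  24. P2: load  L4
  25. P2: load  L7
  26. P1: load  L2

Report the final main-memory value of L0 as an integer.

step 1: P1: load  L2  ⟶  ISI  (L2)  txn=BusRd  M[L2]=0
step 2: P2: store L2 := 27  ⟶  IIM  (L2)  txn=BusRdX  M[L2]=0
step 3: P0: store L4 := 14  ⟶  MII  (L4)  txn=BusRdX  M[L4]=90
step 4: P2: store L1 := 74  ⟶  IIM  (L1)  txn=BusRdX  M[L1]=40
step 5: P1: store L5 := 51  ⟶  IMI  (L5)  txn=BusRdX  M[L5]=10
step 6: P1: store L7 := 28  ⟶  IMI  (L7)  txn=BusRdX  M[L7]=40
step 7: P2: load  L7  ⟶  ISS  (L7)  txn=BusRd+Flush  M[L7]=28
step 8: P0: store L4 := 51  ⟶  MII  (L4)  txn=∅  M[L4]=90
step 9: P0: store L3 := 41  ⟶  MII  (L3)  txn=BusRdX  M[L3]=30
step 10: P0: load  L0  ⟶  SII  (L0)  txn=BusRd  M[L0]=70
step 11: P2: store L0 := 55  ⟶  IIM  (L0)  txn=BusRdX  M[L0]=70
step 12: P0: load  L1  ⟶  SIS  (L1)  txn=BusRd+Flush  M[L1]=74
step 13: P0: load  L3  ⟶  MII  (L3)  txn=∅  M[L3]=30
step 14: P1: store L1 := 29  ⟶  IMI  (L1)  txn=BusRdX  M[L1]=74
step 15: P2: load  L0  ⟶  IIM  (L0)  txn=∅  M[L0]=70
step 16: P0: load  L3  ⟶  MII  (L3)  txn=∅  M[L3]=30
step 17: P1: load  L7  ⟶  ISS  (L7)  txn=∅  M[L7]=28
step 18: P1: store L6 := 64  ⟶  IMI  (L6)  txn=BusRdX  M[L6]=60
step 19: P1: store L6 := 53  ⟶  IMI  (L6)  txn=∅  M[L6]=60
step 20: P2: load  L0  ⟶  IIM  (L0)  txn=∅  M[L0]=70
step 21: P0: store L7 := 33  ⟶  MII  (L7)  txn=BusRdX  M[L7]=28
step 22: P2: store L3 := 84  ⟶  IIM  (L3)  txn=BusRdX+Flush  M[L3]=41
step 23: P0: load  L7  ⟶  MII  (L7)  txn=∅  M[L7]=28
step 24: P2: load  L4  ⟶  SIS  (L4)  txn=BusRd+Flush  M[L4]=51
step 25: P2: load  L7  ⟶  SIS  (L7)  txn=BusRd+Flush  M[L7]=33
step 26: P1: load  L2  ⟶  ISS  (L2)  txn=BusRd+Flush  M[L2]=27

memory[L0] = 70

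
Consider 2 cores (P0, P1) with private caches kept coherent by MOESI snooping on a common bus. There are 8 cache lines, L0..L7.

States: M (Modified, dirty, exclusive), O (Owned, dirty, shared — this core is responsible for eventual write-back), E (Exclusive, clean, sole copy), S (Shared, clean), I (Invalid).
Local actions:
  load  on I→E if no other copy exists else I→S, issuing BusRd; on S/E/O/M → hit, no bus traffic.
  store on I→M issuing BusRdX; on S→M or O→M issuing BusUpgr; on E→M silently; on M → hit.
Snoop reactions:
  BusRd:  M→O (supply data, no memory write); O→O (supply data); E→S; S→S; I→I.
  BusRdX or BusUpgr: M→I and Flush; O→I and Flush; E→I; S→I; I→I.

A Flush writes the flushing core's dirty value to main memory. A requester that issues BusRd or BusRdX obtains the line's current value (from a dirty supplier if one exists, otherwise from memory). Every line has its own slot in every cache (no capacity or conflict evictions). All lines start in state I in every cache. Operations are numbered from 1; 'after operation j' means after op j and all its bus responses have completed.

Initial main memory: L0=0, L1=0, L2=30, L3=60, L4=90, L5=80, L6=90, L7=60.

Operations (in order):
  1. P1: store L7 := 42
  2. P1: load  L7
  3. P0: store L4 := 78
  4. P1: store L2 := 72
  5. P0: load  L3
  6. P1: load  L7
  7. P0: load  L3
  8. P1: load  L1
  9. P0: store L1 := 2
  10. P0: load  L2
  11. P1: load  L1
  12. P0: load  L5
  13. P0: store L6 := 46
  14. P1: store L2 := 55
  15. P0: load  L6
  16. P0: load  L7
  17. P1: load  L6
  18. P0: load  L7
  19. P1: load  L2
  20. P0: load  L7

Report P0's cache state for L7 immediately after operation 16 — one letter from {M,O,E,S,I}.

step 1: P1: store L7 := 42  ⟶  IM  (L7)  txn=BusRdX  M[L7]=60
step 2: P1: load  L7  ⟶  IM  (L7)  txn=∅  M[L7]=60
step 3: P0: store L4 := 78  ⟶  MI  (L4)  txn=BusRdX  M[L4]=90
step 4: P1: store L2 := 72  ⟶  IM  (L2)  txn=BusRdX  M[L2]=30
step 5: P0: load  L3  ⟶  EI  (L3)  txn=BusRd  M[L3]=60
step 6: P1: load  L7  ⟶  IM  (L7)  txn=∅  M[L7]=60
step 7: P0: load  L3  ⟶  EI  (L3)  txn=∅  M[L3]=60
step 8: P1: load  L1  ⟶  IE  (L1)  txn=BusRd  M[L1]=0
step 9: P0: store L1 := 2  ⟶  MI  (L1)  txn=BusRdX  M[L1]=0
step 10: P0: load  L2  ⟶  SO  (L2)  txn=BusRd  M[L2]=30
step 11: P1: load  L1  ⟶  OS  (L1)  txn=BusRd  M[L1]=0
step 12: P0: load  L5  ⟶  EI  (L5)  txn=BusRd  M[L5]=80
step 13: P0: store L6 := 46  ⟶  MI  (L6)  txn=BusRdX  M[L6]=90
step 14: P1: store L2 := 55  ⟶  IM  (L2)  txn=BusUpgr  M[L2]=30
step 15: P0: load  L6  ⟶  MI  (L6)  txn=∅  M[L6]=90
step 16: P0: load  L7  ⟶  SO  (L7)  txn=BusRd  M[L7]=60
step 17: P1: load  L6  ⟶  OS  (L6)  txn=BusRd  M[L6]=90
step 18: P0: load  L7  ⟶  SO  (L7)  txn=∅  M[L7]=60
step 19: P1: load  L2  ⟶  IM  (L2)  txn=∅  M[L2]=30
step 20: P0: load  L7  ⟶  SO  (L7)  txn=∅  M[L7]=60

state = S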